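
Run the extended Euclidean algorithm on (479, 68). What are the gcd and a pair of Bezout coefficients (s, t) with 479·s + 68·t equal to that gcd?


Euclidean algorithm on (479, 68) — divide until remainder is 0:
  479 = 7 · 68 + 3
  68 = 22 · 3 + 2
  3 = 1 · 2 + 1
  2 = 2 · 1 + 0
gcd(479, 68) = 1.
Track Bezout coefficients alongside the remainders: start with r₀ = 479 = a·1 + b·0 (s = 1, t = 0) and r₁ = 68 = a·0 + b·1 (s = 0, t = 1); each new remainder r_{k+1} = r_{k-1} − q_k·r_k inherits s_{k+1} = s_{k-1} − q_k·s_k, t_{k+1} = t_{k-1} − q_k·t_k, so r_k = a·s_k + b·t_k at every step:
  q = 7: r = 3, s = 1 − 7·0 = 1, t = 0 − 7·1 = -7  (check: 479·1 + 68·(-7) = 3)
  q = 22: r = 2, s = 0 − 22·1 = -22, t = 1 − 22·(-7) = 155  (check: 479·(-22) + 68·155 = 2)
  q = 1: r = 1, s = 1 − 1·(-22) = 23, t = -7 − 1·155 = -162  (check: 479·23 + 68·(-162) = 1)
The row with r = 1 (the gcd) gives the Bezout coefficients s = 23, t = -162.
Result: 479 · (23) + 68 · (-162) = 1.

gcd(479, 68) = 1; s = 23, t = -162 (check: 479·23 + 68·(-162) = 1).


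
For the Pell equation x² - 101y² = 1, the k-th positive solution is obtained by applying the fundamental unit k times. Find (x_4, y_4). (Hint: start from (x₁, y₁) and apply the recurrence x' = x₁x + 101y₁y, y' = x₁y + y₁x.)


Step 1: Find the fundamental solution (x₁, y₁) of x² - 101y² = 1.
  Expand √101 as a continued fraction. a₀ = ⌊√101⌋ = 10; iterate m_{k+1} = d_k·a_k − m_k, d_{k+1} = (101 − m_{k+1}²)/d_k, a_{k+1} = ⌊(a₀ + m_{k+1})/d_{k+1}⌋ (starting m₀ = 0, d₀ = 1), with convergents p_k = a_k·p_{k-1} + p_{k-2}, q_k = a_k·q_{k-1} + q_{k-2} (p₋₁ = 1, q₋₁ = 0):
  k = 0: a₀ = 10; p₀/q₀ = 10/1; p₀² − 101·q₀² = 100 − 101 = -1.
  k = 1: m = 10, d = 1, a = ⌊(10 + 10)/1⌋ = 20; p/q = (20·10 + 1)/(20·1 + 0) = 201/20; p² − 101·q² = 40401 − 40400 = 1.
  The first convergent with p² − 101·q² = 1 gives the fundamental solution (x₁, y₁) = (201, 20).
Step 2: Apply the recurrence (x_{n+1}, y_{n+1}) = (x₁x_n + 101y₁y_n, x₁y_n + y₁x_n) repeatedly.
  From (x_1, y_1) = (201, 20): x_2 = 201·201 + 101·20·20 = 80801; y_2 = 201·20 + 20·201 = 8040.
  From (x_2, y_2) = (80801, 8040): x_3 = 201·80801 + 101·20·8040 = 32481801; y_3 = 201·8040 + 20·80801 = 3232060.
  From (x_3, y_3) = (32481801, 3232060): x_4 = 201·32481801 + 101·20·3232060 = 13057603201; y_4 = 201·3232060 + 20·32481801 = 1299280080.
Step 3: Verify x_4² - 101·y_4² = 170501001354765446401 - 170501001354765446400 = 1 (should be 1). ✓

(x_1, y_1) = (201, 20); (x_4, y_4) = (13057603201, 1299280080).


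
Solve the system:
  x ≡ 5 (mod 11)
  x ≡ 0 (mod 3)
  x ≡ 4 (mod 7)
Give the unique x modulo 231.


Moduli 11, 3, 7 are pairwise coprime; by CRT there is a unique solution modulo M = 11 · 3 · 7 = 231.
Solve pairwise, accumulating the modulus:
  Start with x ≡ 5 (mod 11).
  Combine with x ≡ 0 (mod 3): since gcd(11, 3) = 1, we get a unique residue mod 33.
    Write x = 5 + 11·t and substitute into x ≡ 0 (mod 3): 11·t ≡ 0 − 5 = -5 (mod 3).
    Reduce coefficients mod 3: 2·t ≡ 1 (mod 3).
    The inverse of 2 mod 3 is 2 (since 2·2 = 4 = 1·3 + 1), so t ≡ 2·1 = 2 ≡ 2 (mod 3).
    Then x = 5 + 11·2 = 27, valid modulo lcm(11, 3) = 33: x ≡ 27 (mod 33).
  Combine with x ≡ 4 (mod 7): since gcd(33, 7) = 1, we get a unique residue mod 231.
    Write x = 27 + 33·t and substitute into x ≡ 4 (mod 7): 33·t ≡ 4 − 27 = -23 (mod 7).
    Reduce coefficients mod 7: 5·t ≡ 5 (mod 7).
    The inverse of 5 mod 7 is 3 (since 5·3 = 15 = 2·7 + 1), so t ≡ 3·5 = 15 ≡ 1 (mod 7).
    Then x = 27 + 33·1 = 60, valid modulo lcm(33, 7) = 231: x ≡ 60 (mod 231).
Verify: 60 mod 11 = 5 ✓, 60 mod 3 = 0 ✓, 60 mod 7 = 4 ✓.

x ≡ 60 (mod 231).


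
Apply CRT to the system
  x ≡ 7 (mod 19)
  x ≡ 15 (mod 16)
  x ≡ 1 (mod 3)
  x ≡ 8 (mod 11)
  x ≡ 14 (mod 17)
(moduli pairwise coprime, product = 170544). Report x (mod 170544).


Product of moduli M = 19 · 16 · 3 · 11 · 17 = 170544.
Merge one congruence at a time:
  Start: x ≡ 7 (mod 19).
  Combine with x ≡ 15 (mod 16); new modulus lcm = 304.
    Write x = 7 + 19·t and substitute into x ≡ 15 (mod 16): 19·t ≡ 15 − 7 = 8 (mod 16).
    Reduce coefficients mod 16: 3·t ≡ 8 (mod 16).
    The inverse of 3 mod 16 is 11 (since 3·11 = 33 = 2·16 + 1), so t ≡ 11·8 = 88 ≡ 8 (mod 16).
    Then x = 7 + 19·8 = 159, valid modulo lcm(19, 16) = 304: x ≡ 159 (mod 304).
  Combine with x ≡ 1 (mod 3); new modulus lcm = 912.
    Write x = 159 + 304·t and substitute into x ≡ 1 (mod 3): 304·t ≡ 1 − 159 = -158 (mod 3).
    Reduce coefficients mod 3: 1·t ≡ 1 (mod 3).
    So t ≡ 1 (mod 3).
    Then x = 159 + 304·1 = 463, valid modulo lcm(304, 3) = 912: x ≡ 463 (mod 912).
  Combine with x ≡ 8 (mod 11); new modulus lcm = 10032.
    Write x = 463 + 912·t and substitute into x ≡ 8 (mod 11): 912·t ≡ 8 − 463 = -455 (mod 11).
    Reduce coefficients mod 11: 10·t ≡ 7 (mod 11).
    The inverse of 10 mod 11 is 10 (since 10·10 = 100 = 9·11 + 1), so t ≡ 10·7 = 70 ≡ 4 (mod 11).
    Then x = 463 + 912·4 = 4111, valid modulo lcm(912, 11) = 10032: x ≡ 4111 (mod 10032).
  Combine with x ≡ 14 (mod 17); new modulus lcm = 170544.
    Write x = 4111 + 10032·t and substitute into x ≡ 14 (mod 17): 10032·t ≡ 14 − 4111 = -4097 (mod 17).
    Reduce coefficients mod 17: 2·t ≡ 0 (mod 17).
    The inverse of 2 mod 17 is 9 (since 2·9 = 18 = 1·17 + 1), so t ≡ 9·0 = 0 ≡ 0 (mod 17).
    Then x = 4111 + 10032·0 = 4111, valid modulo lcm(10032, 17) = 170544: x ≡ 4111 (mod 170544).
Verify against each original: 4111 mod 19 = 7, 4111 mod 16 = 15, 4111 mod 3 = 1, 4111 mod 11 = 8, 4111 mod 17 = 14.

x ≡ 4111 (mod 170544).


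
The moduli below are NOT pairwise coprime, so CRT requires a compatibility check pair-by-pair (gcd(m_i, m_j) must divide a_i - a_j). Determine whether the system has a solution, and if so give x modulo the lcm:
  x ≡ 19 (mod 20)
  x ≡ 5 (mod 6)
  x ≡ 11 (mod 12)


Moduli 20, 6, 12 are not pairwise coprime, so CRT works modulo lcm(m_i) when all pairwise compatibility conditions hold.
Pairwise compatibility: gcd(m_i, m_j) must divide a_i - a_j for every pair.
Merge one congruence at a time:
  Start: x ≡ 19 (mod 20).
  Combine with x ≡ 5 (mod 6): gcd(20, 6) = 2; 5 - 19 = -14, which IS divisible by 2, so compatible.
    Write x = 19 + 20·t and substitute into x ≡ 5 (mod 6): 20·t ≡ 5 − 19 = -14 (mod 6).
    Divide the congruence (and modulus) by g = 2: 10·t ≡ -7 (mod 3).
    Reduce coefficients mod 3: 1·t ≡ 2 (mod 3).
    So t ≡ 2 (mod 3).
    Then x = 19 + 20·2 = 59, valid modulo lcm(20, 6) = 60: x ≡ 59 (mod 60).
  Combine with x ≡ 11 (mod 12): gcd(60, 12) = 12; 11 - 59 = -48, which IS divisible by 12, so compatible.
    Write x = 59 + 60·t and substitute into x ≡ 11 (mod 12): 60·t ≡ 11 − 59 = -48 (mod 12).
    Divide the congruence (and modulus) by g = 12: 5·t ≡ -4 (mod 1).
    Modulo 1 every t works; take t = 0.
    Then x = 59 + 60·0 = 59, valid modulo lcm(60, 12) = 60: x ≡ 59 (mod 60).
Verify: 59 mod 20 = 19, 59 mod 6 = 5, 59 mod 12 = 11.

x ≡ 59 (mod 60).


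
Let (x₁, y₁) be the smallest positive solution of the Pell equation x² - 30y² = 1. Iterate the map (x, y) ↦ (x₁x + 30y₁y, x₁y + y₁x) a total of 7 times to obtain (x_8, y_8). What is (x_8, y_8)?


Step 1: Find the fundamental solution (x₁, y₁) of x² - 30y² = 1.
  Expand √30 as a continued fraction. a₀ = ⌊√30⌋ = 5; iterate m_{k+1} = d_k·a_k − m_k, d_{k+1} = (30 − m_{k+1}²)/d_k, a_{k+1} = ⌊(a₀ + m_{k+1})/d_{k+1}⌋ (starting m₀ = 0, d₀ = 1), with convergents p_k = a_k·p_{k-1} + p_{k-2}, q_k = a_k·q_{k-1} + q_{k-2} (p₋₁ = 1, q₋₁ = 0):
  k = 0: a₀ = 5; p₀/q₀ = 5/1; p₀² − 30·q₀² = 25 − 30 = -5.
  k = 1: m = 5, d = 5, a = ⌊(5 + 5)/5⌋ = 2; p/q = (2·5 + 1)/(2·1 + 0) = 11/2; p² − 30·q² = 121 − 120 = 1.
  The first convergent with p² − 30·q² = 1 gives the fundamental solution (x₁, y₁) = (11, 2).
Step 2: Apply the recurrence (x_{n+1}, y_{n+1}) = (x₁x_n + 30y₁y_n, x₁y_n + y₁x_n) repeatedly.
  From (x_1, y_1) = (11, 2): x_2 = 11·11 + 30·2·2 = 241; y_2 = 11·2 + 2·11 = 44.
  From (x_2, y_2) = (241, 44): x_3 = 11·241 + 30·2·44 = 5291; y_3 = 11·44 + 2·241 = 966.
  From (x_3, y_3) = (5291, 966): x_4 = 11·5291 + 30·2·966 = 116161; y_4 = 11·966 + 2·5291 = 21208.
  From (x_4, y_4) = (116161, 21208): x_5 = 11·116161 + 30·2·21208 = 2550251; y_5 = 11·21208 + 2·116161 = 465610.
  From (x_5, y_5) = (2550251, 465610): x_6 = 11·2550251 + 30·2·465610 = 55989361; y_6 = 11·465610 + 2·2550251 = 10222212.
  From (x_6, y_6) = (55989361, 10222212): x_7 = 11·55989361 + 30·2·10222212 = 1229215691; y_7 = 11·10222212 + 2·55989361 = 224423054.
  From (x_7, y_7) = (1229215691, 224423054): x_8 = 11·1229215691 + 30·2·224423054 = 26986755841; y_8 = 11·224423054 + 2·1229215691 = 4927084976.
Step 3: Verify x_8² - 30·y_8² = 728284990821747617281 - 728284990821747617280 = 1 (should be 1). ✓

(x_1, y_1) = (11, 2); (x_8, y_8) = (26986755841, 4927084976).


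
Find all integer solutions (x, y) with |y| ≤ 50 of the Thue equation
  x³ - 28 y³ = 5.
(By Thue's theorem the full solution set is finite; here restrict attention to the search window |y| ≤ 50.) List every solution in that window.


The equation is x³ - 28y³ = 5. For fixed y, x³ = 28·y³ + 5, so a solution requires the RHS to be a perfect cube.
Strategy: iterate y from -50 to 50, compute RHS = 28·y³ + 5, and check whether it is a (positive or negative) perfect cube.
Check small values of y:
  y = 0: RHS = 5 is not a perfect cube.
  y = 1: RHS = 33 is not a perfect cube.
  y = -1: RHS = -23 is not a perfect cube.
  y = 2: RHS = 229 is not a perfect cube.
  y = -2: RHS = -219 is not a perfect cube.
  y = 3: RHS = 761 is not a perfect cube.
  y = -3: RHS = -751 is not a perfect cube.
Continuing the search up to |y| = 50 finds no solutions either.
No (x, y) in the scanned range satisfies the equation.

No integer solutions with |y| ≤ 50.


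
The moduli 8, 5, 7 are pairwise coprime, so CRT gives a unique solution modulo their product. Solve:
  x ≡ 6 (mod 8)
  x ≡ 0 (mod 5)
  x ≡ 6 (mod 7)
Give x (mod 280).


Moduli 8, 5, 7 are pairwise coprime; by CRT there is a unique solution modulo M = 8 · 5 · 7 = 280.
Solve pairwise, accumulating the modulus:
  Start with x ≡ 6 (mod 8).
  Combine with x ≡ 0 (mod 5): since gcd(8, 5) = 1, we get a unique residue mod 40.
    Write x = 6 + 8·t and substitute into x ≡ 0 (mod 5): 8·t ≡ 0 − 6 = -6 (mod 5).
    Reduce coefficients mod 5: 3·t ≡ 4 (mod 5).
    The inverse of 3 mod 5 is 2 (since 3·2 = 6 = 1·5 + 1), so t ≡ 2·4 = 8 ≡ 3 (mod 5).
    Then x = 6 + 8·3 = 30, valid modulo lcm(8, 5) = 40: x ≡ 30 (mod 40).
  Combine with x ≡ 6 (mod 7): since gcd(40, 7) = 1, we get a unique residue mod 280.
    Write x = 30 + 40·t and substitute into x ≡ 6 (mod 7): 40·t ≡ 6 − 30 = -24 (mod 7).
    Reduce coefficients mod 7: 5·t ≡ 4 (mod 7).
    The inverse of 5 mod 7 is 3 (since 5·3 = 15 = 2·7 + 1), so t ≡ 3·4 = 12 ≡ 5 (mod 7).
    Then x = 30 + 40·5 = 230, valid modulo lcm(40, 7) = 280: x ≡ 230 (mod 280).
Verify: 230 mod 8 = 6 ✓, 230 mod 5 = 0 ✓, 230 mod 7 = 6 ✓.

x ≡ 230 (mod 280).


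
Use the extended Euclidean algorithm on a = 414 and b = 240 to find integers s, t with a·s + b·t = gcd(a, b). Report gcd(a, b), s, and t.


Euclidean algorithm on (414, 240) — divide until remainder is 0:
  414 = 1 · 240 + 174
  240 = 1 · 174 + 66
  174 = 2 · 66 + 42
  66 = 1 · 42 + 24
  42 = 1 · 24 + 18
  24 = 1 · 18 + 6
  18 = 3 · 6 + 0
gcd(414, 240) = 6.
Track Bezout coefficients alongside the remainders: start with r₀ = 414 = a·1 + b·0 (s = 1, t = 0) and r₁ = 240 = a·0 + b·1 (s = 0, t = 1); each new remainder r_{k+1} = r_{k-1} − q_k·r_k inherits s_{k+1} = s_{k-1} − q_k·s_k, t_{k+1} = t_{k-1} − q_k·t_k, so r_k = a·s_k + b·t_k at every step:
  q = 1: r = 174, s = 1 − 1·0 = 1, t = 0 − 1·1 = -1  (check: 414·1 + 240·(-1) = 174)
  q = 1: r = 66, s = 0 − 1·1 = -1, t = 1 − 1·(-1) = 2  (check: 414·(-1) + 240·2 = 66)
  q = 2: r = 42, s = 1 − 2·(-1) = 3, t = -1 − 2·2 = -5  (check: 414·3 + 240·(-5) = 42)
  q = 1: r = 24, s = -1 − 1·3 = -4, t = 2 − 1·(-5) = 7  (check: 414·(-4) + 240·7 = 24)
  q = 1: r = 18, s = 3 − 1·(-4) = 7, t = -5 − 1·7 = -12  (check: 414·7 + 240·(-12) = 18)
  q = 1: r = 6, s = -4 − 1·7 = -11, t = 7 − 1·(-12) = 19  (check: 414·(-11) + 240·19 = 6)
The row with r = 6 (the gcd) gives the Bezout coefficients s = -11, t = 19.
Result: 414 · (-11) + 240 · (19) = 6.

gcd(414, 240) = 6; s = -11, t = 19 (check: 414·(-11) + 240·19 = 6).


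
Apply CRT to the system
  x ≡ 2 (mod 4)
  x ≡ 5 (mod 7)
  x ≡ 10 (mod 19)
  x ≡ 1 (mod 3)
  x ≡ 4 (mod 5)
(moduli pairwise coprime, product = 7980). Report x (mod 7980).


Product of moduli M = 4 · 7 · 19 · 3 · 5 = 7980.
Merge one congruence at a time:
  Start: x ≡ 2 (mod 4).
  Combine with x ≡ 5 (mod 7); new modulus lcm = 28.
    Write x = 2 + 4·t and substitute into x ≡ 5 (mod 7): 4·t ≡ 5 − 2 = 3 (mod 7).
    The inverse of 4 mod 7 is 2 (since 4·2 = 8 = 1·7 + 1), so t ≡ 2·3 = 6 ≡ 6 (mod 7).
    Then x = 2 + 4·6 = 26, valid modulo lcm(4, 7) = 28: x ≡ 26 (mod 28).
  Combine with x ≡ 10 (mod 19); new modulus lcm = 532.
    Write x = 26 + 28·t and substitute into x ≡ 10 (mod 19): 28·t ≡ 10 − 26 = -16 (mod 19).
    Reduce coefficients mod 19: 9·t ≡ 3 (mod 19).
    The inverse of 9 mod 19 is 17 (since 9·17 = 153 = 8·19 + 1), so t ≡ 17·3 = 51 ≡ 13 (mod 19).
    Then x = 26 + 28·13 = 390, valid modulo lcm(28, 19) = 532: x ≡ 390 (mod 532).
  Combine with x ≡ 1 (mod 3); new modulus lcm = 1596.
    Write x = 390 + 532·t and substitute into x ≡ 1 (mod 3): 532·t ≡ 1 − 390 = -389 (mod 3).
    Reduce coefficients mod 3: 1·t ≡ 1 (mod 3).
    So t ≡ 1 (mod 3).
    Then x = 390 + 532·1 = 922, valid modulo lcm(532, 3) = 1596: x ≡ 922 (mod 1596).
  Combine with x ≡ 4 (mod 5); new modulus lcm = 7980.
    Write x = 922 + 1596·t and substitute into x ≡ 4 (mod 5): 1596·t ≡ 4 − 922 = -918 (mod 5).
    Reduce coefficients mod 5: 1·t ≡ 2 (mod 5).
    So t ≡ 2 (mod 5).
    Then x = 922 + 1596·2 = 4114, valid modulo lcm(1596, 5) = 7980: x ≡ 4114 (mod 7980).
Verify against each original: 4114 mod 4 = 2, 4114 mod 7 = 5, 4114 mod 19 = 10, 4114 mod 3 = 1, 4114 mod 5 = 4.

x ≡ 4114 (mod 7980).


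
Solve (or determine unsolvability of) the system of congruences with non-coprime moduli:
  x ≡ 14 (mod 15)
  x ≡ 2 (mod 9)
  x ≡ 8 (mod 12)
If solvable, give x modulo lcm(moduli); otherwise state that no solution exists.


Moduli 15, 9, 12 are not pairwise coprime, so CRT works modulo lcm(m_i) when all pairwise compatibility conditions hold.
Pairwise compatibility: gcd(m_i, m_j) must divide a_i - a_j for every pair.
Merge one congruence at a time:
  Start: x ≡ 14 (mod 15).
  Combine with x ≡ 2 (mod 9): gcd(15, 9) = 3; 2 - 14 = -12, which IS divisible by 3, so compatible.
    Write x = 14 + 15·t and substitute into x ≡ 2 (mod 9): 15·t ≡ 2 − 14 = -12 (mod 9).
    Divide the congruence (and modulus) by g = 3: 5·t ≡ -4 (mod 3).
    Reduce coefficients mod 3: 2·t ≡ 2 (mod 3).
    The inverse of 2 mod 3 is 2 (since 2·2 = 4 = 1·3 + 1), so t ≡ 2·2 = 4 ≡ 1 (mod 3).
    Then x = 14 + 15·1 = 29, valid modulo lcm(15, 9) = 45: x ≡ 29 (mod 45).
  Combine with x ≡ 8 (mod 12): gcd(45, 12) = 3; 8 - 29 = -21, which IS divisible by 3, so compatible.
    Write x = 29 + 45·t and substitute into x ≡ 8 (mod 12): 45·t ≡ 8 − 29 = -21 (mod 12).
    Divide the congruence (and modulus) by g = 3: 15·t ≡ -7 (mod 4).
    Reduce coefficients mod 4: 3·t ≡ 1 (mod 4).
    The inverse of 3 mod 4 is 3 (since 3·3 = 9 = 2·4 + 1), so t ≡ 3·1 = 3 ≡ 3 (mod 4).
    Then x = 29 + 45·3 = 164, valid modulo lcm(45, 12) = 180: x ≡ 164 (mod 180).
Verify: 164 mod 15 = 14, 164 mod 9 = 2, 164 mod 12 = 8.

x ≡ 164 (mod 180).


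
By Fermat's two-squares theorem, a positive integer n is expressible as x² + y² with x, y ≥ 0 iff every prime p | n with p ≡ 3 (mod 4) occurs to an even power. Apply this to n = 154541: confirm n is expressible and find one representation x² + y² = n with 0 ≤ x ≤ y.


Step 1: Factor n = 154541 = 29 · 73^2.
Step 2: Check the mod-4 condition on each prime factor: 29 ≡ 1 (mod 4), exponent 1; 73 ≡ 1 (mod 4), exponent 2.
All primes ≡ 3 (mod 4) appear to even exponent (or don't appear), so by the two-squares theorem n IS expressible as a sum of two squares.
Step 3: Build a representation. Here n = 29 · 73 · 73 is a product of primes ≡ 1 (mod 4). Each prime p ≡ 1 (mod 4) is itself a sum of two squares; find a² by testing p − a² for a perfect square:
  29: 29 − 1² = 28, 29 − 2² = 25 = 5² ⇒ 29 = 2² + 5².
  73: 73 − 1² = 72, 73 − 2² = 69, 73 − 3² = 64 = 8² ⇒ 73 = 3² + 8².
  Combine using the Brahmagupta–Fibonacci identity (a² + b²)(c² + d²) = (ac − bd)² + (ad + bc)² = (ac + bd)² + (ad − bc)²:
  29 · 73 = 2117: from (2² + 5²)(3² + 8²), take (2·3 − 5·8, 2·8 + 5·3) = (6 − 40, 16 + 15) = (-34, 31); dropping signs (only squares matter) gives (34, 31); check 34² + 31² = 1156 + 961 = 2117 ✓.
  2117 · 73 = 154541: from (34² + 31²)(3² + 8²), take (34·3 − 31·8, 34·8 + 31·3) = (102 − 248, 272 + 93) = (-146, 365); dropping signs (only squares matter) gives (146, 365); check 146² + 365² = 21316 + 133225 = 154541 ✓.
Step 4: Order so x ≤ y and verify: 146² + 365² = 21316 + 133225 = 154541 = n. ✓

n = 154541 = 146² + 365² (one valid representation with x ≤ y).


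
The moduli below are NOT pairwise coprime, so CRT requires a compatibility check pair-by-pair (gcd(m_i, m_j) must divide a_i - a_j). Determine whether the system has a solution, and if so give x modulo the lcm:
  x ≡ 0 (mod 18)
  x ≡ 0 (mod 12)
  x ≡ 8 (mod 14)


Moduli 18, 12, 14 are not pairwise coprime, so CRT works modulo lcm(m_i) when all pairwise compatibility conditions hold.
Pairwise compatibility: gcd(m_i, m_j) must divide a_i - a_j for every pair.
Merge one congruence at a time:
  Start: x ≡ 0 (mod 18).
  Combine with x ≡ 0 (mod 12): gcd(18, 12) = 6; 0 - 0 = 0, which IS divisible by 6, so compatible.
    Write x = 0 + 18·t and substitute into x ≡ 0 (mod 12): 18·t ≡ 0 − 0 = 0 (mod 12).
    Divide the congruence (and modulus) by g = 6: 3·t ≡ 0 (mod 2).
    Reduce coefficients mod 2: 1·t ≡ 0 (mod 2).
    So t ≡ 0 (mod 2).
    Then x = 0 + 18·0 = 0, valid modulo lcm(18, 12) = 36: x ≡ 0 (mod 36).
  Combine with x ≡ 8 (mod 14): gcd(36, 14) = 2; 8 - 0 = 8, which IS divisible by 2, so compatible.
    Write x = 0 + 36·t and substitute into x ≡ 8 (mod 14): 36·t ≡ 8 − 0 = 8 (mod 14).
    Divide the congruence (and modulus) by g = 2: 18·t ≡ 4 (mod 7).
    Reduce coefficients mod 7: 4·t ≡ 4 (mod 7).
    The inverse of 4 mod 7 is 2 (since 4·2 = 8 = 1·7 + 1), so t ≡ 2·4 = 8 ≡ 1 (mod 7).
    Then x = 0 + 36·1 = 36, valid modulo lcm(36, 14) = 252: x ≡ 36 (mod 252).
Verify: 36 mod 18 = 0, 36 mod 12 = 0, 36 mod 14 = 8.

x ≡ 36 (mod 252).


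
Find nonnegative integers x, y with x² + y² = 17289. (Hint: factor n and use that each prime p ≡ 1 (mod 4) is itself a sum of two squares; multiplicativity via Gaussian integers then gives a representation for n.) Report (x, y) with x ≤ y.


Step 1: Factor n = 17289 = 3^2 · 17 · 113.
Step 2: Check the mod-4 condition on each prime factor: 3 ≡ 3 (mod 4), exponent 2 (must be even); 17 ≡ 1 (mod 4), exponent 1; 113 ≡ 1 (mod 4), exponent 1.
All primes ≡ 3 (mod 4) appear to even exponent (or don't appear), so by the two-squares theorem n IS expressible as a sum of two squares.
Step 3: Build a representation. Group n = k² · m with k = 3 and m = 17 · 113 = 1921 (a product of primes ≡ 1 (mod 4)); a representation of m scales to one of n via (k·x)² + (k·y)² = k²(x² + y²). Each prime p ≡ 1 (mod 4) is itself a sum of two squares; find a² by testing p − a² for a perfect square:
  17: 17 − 1² = 16 = 4² ⇒ 17 = 1² + 4².
  113: 113 − 1² = 112, 113 − 2² = 109, 113 − 3² = 104, 113 − 4² = 97, 113 − 5² = 88, 113 − 6² = 77, 113 − 7² = 64 = 8² ⇒ 113 = 7² + 8².
  Combine using the Brahmagupta–Fibonacci identity (a² + b²)(c² + d²) = (ac − bd)² + (ad + bc)² = (ac + bd)² + (ad − bc)²:
  17 · 113 = 1921: from (1² + 4²)(7² + 8²), take (1·7 − 4·8, 1·8 + 4·7) = (7 − 32, 8 + 28) = (-25, 36); dropping signs (only squares matter) gives (25, 36); check 25² + 36² = 625 + 1296 = 1921 ✓.
  Scale by k = 3: (3·25, 3·36) = (75, 108).
Step 4: Order so x ≤ y and verify: 75² + 108² = 5625 + 11664 = 17289 = n. ✓

n = 17289 = 75² + 108² (one valid representation with x ≤ y).


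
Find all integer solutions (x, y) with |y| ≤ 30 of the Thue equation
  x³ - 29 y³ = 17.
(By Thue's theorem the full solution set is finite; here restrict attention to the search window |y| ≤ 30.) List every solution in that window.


The equation is x³ - 29y³ = 17. For fixed y, x³ = 29·y³ + 17, so a solution requires the RHS to be a perfect cube.
Strategy: iterate y from -30 to 30, compute RHS = 29·y³ + 17, and check whether it is a (positive or negative) perfect cube.
Check small values of y:
  y = 0: RHS = 17 is not a perfect cube.
  y = 1: RHS = 46 is not a perfect cube.
  y = -1: RHS = -12 is not a perfect cube.
  y = 2: RHS = 249 is not a perfect cube.
  y = -2: RHS = -215 is not a perfect cube.
  y = 3: RHS = 800 is not a perfect cube.
  y = -3: RHS = -766 is not a perfect cube.
Continuing the search up to |y| = 30 finds no solutions either.
No (x, y) in the scanned range satisfies the equation.

No integer solutions with |y| ≤ 30.


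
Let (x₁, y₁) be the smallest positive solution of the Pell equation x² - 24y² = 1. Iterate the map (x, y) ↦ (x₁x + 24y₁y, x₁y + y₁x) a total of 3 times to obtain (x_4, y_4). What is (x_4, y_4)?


Step 1: Find the fundamental solution (x₁, y₁) of x² - 24y² = 1.
  Expand √24 as a continued fraction. a₀ = ⌊√24⌋ = 4; iterate m_{k+1} = d_k·a_k − m_k, d_{k+1} = (24 − m_{k+1}²)/d_k, a_{k+1} = ⌊(a₀ + m_{k+1})/d_{k+1}⌋ (starting m₀ = 0, d₀ = 1), with convergents p_k = a_k·p_{k-1} + p_{k-2}, q_k = a_k·q_{k-1} + q_{k-2} (p₋₁ = 1, q₋₁ = 0):
  k = 0: a₀ = 4; p₀/q₀ = 4/1; p₀² − 24·q₀² = 16 − 24 = -8.
  k = 1: m = 4, d = 8, a = ⌊(4 + 4)/8⌋ = 1; p/q = (1·4 + 1)/(1·1 + 0) = 5/1; p² − 24·q² = 25 − 24 = 1.
  The first convergent with p² − 24·q² = 1 gives the fundamental solution (x₁, y₁) = (5, 1).
Step 2: Apply the recurrence (x_{n+1}, y_{n+1}) = (x₁x_n + 24y₁y_n, x₁y_n + y₁x_n) repeatedly.
  From (x_1, y_1) = (5, 1): x_2 = 5·5 + 24·1·1 = 49; y_2 = 5·1 + 1·5 = 10.
  From (x_2, y_2) = (49, 10): x_3 = 5·49 + 24·1·10 = 485; y_3 = 5·10 + 1·49 = 99.
  From (x_3, y_3) = (485, 99): x_4 = 5·485 + 24·1·99 = 4801; y_4 = 5·99 + 1·485 = 980.
Step 3: Verify x_4² - 24·y_4² = 23049601 - 23049600 = 1 (should be 1). ✓

(x_1, y_1) = (5, 1); (x_4, y_4) = (4801, 980).


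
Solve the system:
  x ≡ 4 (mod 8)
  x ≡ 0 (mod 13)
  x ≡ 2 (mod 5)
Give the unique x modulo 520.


Moduli 8, 13, 5 are pairwise coprime; by CRT there is a unique solution modulo M = 8 · 13 · 5 = 520.
Solve pairwise, accumulating the modulus:
  Start with x ≡ 4 (mod 8).
  Combine with x ≡ 0 (mod 13): since gcd(8, 13) = 1, we get a unique residue mod 104.
    Write x = 4 + 8·t and substitute into x ≡ 0 (mod 13): 8·t ≡ 0 − 4 = -4 (mod 13).
    Reduce coefficients mod 13: 8·t ≡ 9 (mod 13).
    The inverse of 8 mod 13 is 5 (since 8·5 = 40 = 3·13 + 1), so t ≡ 5·9 = 45 ≡ 6 (mod 13).
    Then x = 4 + 8·6 = 52, valid modulo lcm(8, 13) = 104: x ≡ 52 (mod 104).
  Combine with x ≡ 2 (mod 5): since gcd(104, 5) = 1, we get a unique residue mod 520.
    Write x = 52 + 104·t and substitute into x ≡ 2 (mod 5): 104·t ≡ 2 − 52 = -50 (mod 5).
    Reduce coefficients mod 5: 4·t ≡ 0 (mod 5).
    The inverse of 4 mod 5 is 4 (since 4·4 = 16 = 3·5 + 1), so t ≡ 4·0 = 0 ≡ 0 (mod 5).
    Then x = 52 + 104·0 = 52, valid modulo lcm(104, 5) = 520: x ≡ 52 (mod 520).
Verify: 52 mod 8 = 4 ✓, 52 mod 13 = 0 ✓, 52 mod 5 = 2 ✓.

x ≡ 52 (mod 520).


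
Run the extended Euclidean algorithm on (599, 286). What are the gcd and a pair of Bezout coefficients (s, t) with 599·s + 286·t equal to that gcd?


Euclidean algorithm on (599, 286) — divide until remainder is 0:
  599 = 2 · 286 + 27
  286 = 10 · 27 + 16
  27 = 1 · 16 + 11
  16 = 1 · 11 + 5
  11 = 2 · 5 + 1
  5 = 5 · 1 + 0
gcd(599, 286) = 1.
Track Bezout coefficients alongside the remainders: start with r₀ = 599 = a·1 + b·0 (s = 1, t = 0) and r₁ = 286 = a·0 + b·1 (s = 0, t = 1); each new remainder r_{k+1} = r_{k-1} − q_k·r_k inherits s_{k+1} = s_{k-1} − q_k·s_k, t_{k+1} = t_{k-1} − q_k·t_k, so r_k = a·s_k + b·t_k at every step:
  q = 2: r = 27, s = 1 − 2·0 = 1, t = 0 − 2·1 = -2  (check: 599·1 + 286·(-2) = 27)
  q = 10: r = 16, s = 0 − 10·1 = -10, t = 1 − 10·(-2) = 21  (check: 599·(-10) + 286·21 = 16)
  q = 1: r = 11, s = 1 − 1·(-10) = 11, t = -2 − 1·21 = -23  (check: 599·11 + 286·(-23) = 11)
  q = 1: r = 5, s = -10 − 1·11 = -21, t = 21 − 1·(-23) = 44  (check: 599·(-21) + 286·44 = 5)
  q = 2: r = 1, s = 11 − 2·(-21) = 53, t = -23 − 2·44 = -111  (check: 599·53 + 286·(-111) = 1)
The row with r = 1 (the gcd) gives the Bezout coefficients s = 53, t = -111.
Result: 599 · (53) + 286 · (-111) = 1.

gcd(599, 286) = 1; s = 53, t = -111 (check: 599·53 + 286·(-111) = 1).


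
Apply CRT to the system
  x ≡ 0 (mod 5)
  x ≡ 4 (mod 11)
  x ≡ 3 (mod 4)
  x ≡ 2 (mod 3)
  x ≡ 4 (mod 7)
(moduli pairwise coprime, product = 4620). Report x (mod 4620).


Product of moduli M = 5 · 11 · 4 · 3 · 7 = 4620.
Merge one congruence at a time:
  Start: x ≡ 0 (mod 5).
  Combine with x ≡ 4 (mod 11); new modulus lcm = 55.
    Write x = 0 + 5·t and substitute into x ≡ 4 (mod 11): 5·t ≡ 4 − 0 = 4 (mod 11).
    The inverse of 5 mod 11 is 9 (since 5·9 = 45 = 4·11 + 1), so t ≡ 9·4 = 36 ≡ 3 (mod 11).
    Then x = 0 + 5·3 = 15, valid modulo lcm(5, 11) = 55: x ≡ 15 (mod 55).
  Combine with x ≡ 3 (mod 4); new modulus lcm = 220.
    Write x = 15 + 55·t and substitute into x ≡ 3 (mod 4): 55·t ≡ 3 − 15 = -12 (mod 4).
    Reduce coefficients mod 4: 3·t ≡ 0 (mod 4).
    The inverse of 3 mod 4 is 3 (since 3·3 = 9 = 2·4 + 1), so t ≡ 3·0 = 0 ≡ 0 (mod 4).
    Then x = 15 + 55·0 = 15, valid modulo lcm(55, 4) = 220: x ≡ 15 (mod 220).
  Combine with x ≡ 2 (mod 3); new modulus lcm = 660.
    Write x = 15 + 220·t and substitute into x ≡ 2 (mod 3): 220·t ≡ 2 − 15 = -13 (mod 3).
    Reduce coefficients mod 3: 1·t ≡ 2 (mod 3).
    So t ≡ 2 (mod 3).
    Then x = 15 + 220·2 = 455, valid modulo lcm(220, 3) = 660: x ≡ 455 (mod 660).
  Combine with x ≡ 4 (mod 7); new modulus lcm = 4620.
    Write x = 455 + 660·t and substitute into x ≡ 4 (mod 7): 660·t ≡ 4 − 455 = -451 (mod 7).
    Reduce coefficients mod 7: 2·t ≡ 4 (mod 7).
    The inverse of 2 mod 7 is 4 (since 2·4 = 8 = 1·7 + 1), so t ≡ 4·4 = 16 ≡ 2 (mod 7).
    Then x = 455 + 660·2 = 1775, valid modulo lcm(660, 7) = 4620: x ≡ 1775 (mod 4620).
Verify against each original: 1775 mod 5 = 0, 1775 mod 11 = 4, 1775 mod 4 = 3, 1775 mod 3 = 2, 1775 mod 7 = 4.

x ≡ 1775 (mod 4620).


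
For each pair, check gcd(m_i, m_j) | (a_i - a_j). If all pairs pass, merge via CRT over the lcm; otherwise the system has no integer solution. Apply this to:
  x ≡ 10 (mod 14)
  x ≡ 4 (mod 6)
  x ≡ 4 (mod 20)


Moduli 14, 6, 20 are not pairwise coprime, so CRT works modulo lcm(m_i) when all pairwise compatibility conditions hold.
Pairwise compatibility: gcd(m_i, m_j) must divide a_i - a_j for every pair.
Merge one congruence at a time:
  Start: x ≡ 10 (mod 14).
  Combine with x ≡ 4 (mod 6): gcd(14, 6) = 2; 4 - 10 = -6, which IS divisible by 2, so compatible.
    Write x = 10 + 14·t and substitute into x ≡ 4 (mod 6): 14·t ≡ 4 − 10 = -6 (mod 6).
    Divide the congruence (and modulus) by g = 2: 7·t ≡ -3 (mod 3).
    Reduce coefficients mod 3: 1·t ≡ 0 (mod 3).
    So t ≡ 0 (mod 3).
    Then x = 10 + 14·0 = 10, valid modulo lcm(14, 6) = 42: x ≡ 10 (mod 42).
  Combine with x ≡ 4 (mod 20): gcd(42, 20) = 2; 4 - 10 = -6, which IS divisible by 2, so compatible.
    Write x = 10 + 42·t and substitute into x ≡ 4 (mod 20): 42·t ≡ 4 − 10 = -6 (mod 20).
    Divide the congruence (and modulus) by g = 2: 21·t ≡ -3 (mod 10).
    Reduce coefficients mod 10: 1·t ≡ 7 (mod 10).
    So t ≡ 7 (mod 10).
    Then x = 10 + 42·7 = 304, valid modulo lcm(42, 20) = 420: x ≡ 304 (mod 420).
Verify: 304 mod 14 = 10, 304 mod 6 = 4, 304 mod 20 = 4.

x ≡ 304 (mod 420).


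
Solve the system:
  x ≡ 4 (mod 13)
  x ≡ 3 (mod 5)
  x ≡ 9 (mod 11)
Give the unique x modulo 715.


Moduli 13, 5, 11 are pairwise coprime; by CRT there is a unique solution modulo M = 13 · 5 · 11 = 715.
Solve pairwise, accumulating the modulus:
  Start with x ≡ 4 (mod 13).
  Combine with x ≡ 3 (mod 5): since gcd(13, 5) = 1, we get a unique residue mod 65.
    Write x = 4 + 13·t and substitute into x ≡ 3 (mod 5): 13·t ≡ 3 − 4 = -1 (mod 5).
    Reduce coefficients mod 5: 3·t ≡ 4 (mod 5).
    The inverse of 3 mod 5 is 2 (since 3·2 = 6 = 1·5 + 1), so t ≡ 2·4 = 8 ≡ 3 (mod 5).
    Then x = 4 + 13·3 = 43, valid modulo lcm(13, 5) = 65: x ≡ 43 (mod 65).
  Combine with x ≡ 9 (mod 11): since gcd(65, 11) = 1, we get a unique residue mod 715.
    Write x = 43 + 65·t and substitute into x ≡ 9 (mod 11): 65·t ≡ 9 − 43 = -34 (mod 11).
    Reduce coefficients mod 11: 10·t ≡ 10 (mod 11).
    The inverse of 10 mod 11 is 10 (since 10·10 = 100 = 9·11 + 1), so t ≡ 10·10 = 100 ≡ 1 (mod 11).
    Then x = 43 + 65·1 = 108, valid modulo lcm(65, 11) = 715: x ≡ 108 (mod 715).
Verify: 108 mod 13 = 4 ✓, 108 mod 5 = 3 ✓, 108 mod 11 = 9 ✓.

x ≡ 108 (mod 715).


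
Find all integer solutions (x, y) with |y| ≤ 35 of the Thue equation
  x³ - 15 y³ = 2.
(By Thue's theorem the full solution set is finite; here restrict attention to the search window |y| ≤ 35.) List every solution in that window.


The equation is x³ - 15y³ = 2. For fixed y, x³ = 15·y³ + 2, so a solution requires the RHS to be a perfect cube.
Strategy: iterate y from -35 to 35, compute RHS = 15·y³ + 2, and check whether it is a (positive or negative) perfect cube.
Check small values of y:
  y = 0: RHS = 2 is not a perfect cube.
  y = 1: RHS = 17 is not a perfect cube.
  y = -1: RHS = -13 is not a perfect cube.
  y = 2: RHS = 122 is not a perfect cube.
  y = -2: RHS = -118 is not a perfect cube.
  y = 3: RHS = 407 is not a perfect cube.
  y = -3: RHS = -403 is not a perfect cube.
Continuing the search up to |y| = 35 finds no solutions either.
No (x, y) in the scanned range satisfies the equation.

No integer solutions with |y| ≤ 35.


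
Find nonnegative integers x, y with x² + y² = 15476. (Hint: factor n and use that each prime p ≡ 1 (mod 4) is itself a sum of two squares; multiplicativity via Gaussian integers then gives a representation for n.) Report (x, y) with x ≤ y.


Step 1: Factor n = 15476 = 2^2 · 53 · 73.
Step 2: Check the mod-4 condition on each prime factor: 2 = 2 (special); 53 ≡ 1 (mod 4), exponent 1; 73 ≡ 1 (mod 4), exponent 1.
All primes ≡ 3 (mod 4) appear to even exponent (or don't appear), so by the two-squares theorem n IS expressible as a sum of two squares.
Step 3: Build a representation. Group n = k² · m with k = 2 and m = 53 · 73 = 3869 (a product of primes ≡ 1 (mod 4)); a representation of m scales to one of n via (k·x)² + (k·y)² = k²(x² + y²). Each prime p ≡ 1 (mod 4) is itself a sum of two squares; find a² by testing p − a² for a perfect square:
  53: 53 − 1² = 52, 53 − 2² = 49 = 7² ⇒ 53 = 2² + 7².
  73: 73 − 1² = 72, 73 − 2² = 69, 73 − 3² = 64 = 8² ⇒ 73 = 3² + 8².
  Combine using the Brahmagupta–Fibonacci identity (a² + b²)(c² + d²) = (ac − bd)² + (ad + bc)² = (ac + bd)² + (ad − bc)²:
  53 · 73 = 3869: from (2² + 7²)(3² + 8²), take (2·3 − 7·8, 2·8 + 7·3) = (6 − 56, 16 + 21) = (-50, 37); dropping signs (only squares matter) gives (50, 37); check 50² + 37² = 2500 + 1369 = 3869 ✓.
  Scale by k = 2: (2·50, 2·37) = (100, 74).
Step 4: Order so x ≤ y and verify: 74² + 100² = 5476 + 10000 = 15476 = n. ✓

n = 15476 = 74² + 100² (one valid representation with x ≤ y).


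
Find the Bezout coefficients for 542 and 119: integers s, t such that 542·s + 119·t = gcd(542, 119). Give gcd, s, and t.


Euclidean algorithm on (542, 119) — divide until remainder is 0:
  542 = 4 · 119 + 66
  119 = 1 · 66 + 53
  66 = 1 · 53 + 13
  53 = 4 · 13 + 1
  13 = 13 · 1 + 0
gcd(542, 119) = 1.
Track Bezout coefficients alongside the remainders: start with r₀ = 542 = a·1 + b·0 (s = 1, t = 0) and r₁ = 119 = a·0 + b·1 (s = 0, t = 1); each new remainder r_{k+1} = r_{k-1} − q_k·r_k inherits s_{k+1} = s_{k-1} − q_k·s_k, t_{k+1} = t_{k-1} − q_k·t_k, so r_k = a·s_k + b·t_k at every step:
  q = 4: r = 66, s = 1 − 4·0 = 1, t = 0 − 4·1 = -4  (check: 542·1 + 119·(-4) = 66)
  q = 1: r = 53, s = 0 − 1·1 = -1, t = 1 − 1·(-4) = 5  (check: 542·(-1) + 119·5 = 53)
  q = 1: r = 13, s = 1 − 1·(-1) = 2, t = -4 − 1·5 = -9  (check: 542·2 + 119·(-9) = 13)
  q = 4: r = 1, s = -1 − 4·2 = -9, t = 5 − 4·(-9) = 41  (check: 542·(-9) + 119·41 = 1)
The row with r = 1 (the gcd) gives the Bezout coefficients s = -9, t = 41.
Result: 542 · (-9) + 119 · (41) = 1.

gcd(542, 119) = 1; s = -9, t = 41 (check: 542·(-9) + 119·41 = 1).


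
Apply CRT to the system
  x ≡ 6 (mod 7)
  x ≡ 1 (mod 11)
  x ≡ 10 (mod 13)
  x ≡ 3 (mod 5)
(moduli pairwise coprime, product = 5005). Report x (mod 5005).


Product of moduli M = 7 · 11 · 13 · 5 = 5005.
Merge one congruence at a time:
  Start: x ≡ 6 (mod 7).
  Combine with x ≡ 1 (mod 11); new modulus lcm = 77.
    Write x = 6 + 7·t and substitute into x ≡ 1 (mod 11): 7·t ≡ 1 − 6 = -5 (mod 11).
    Reduce coefficients mod 11: 7·t ≡ 6 (mod 11).
    The inverse of 7 mod 11 is 8 (since 7·8 = 56 = 5·11 + 1), so t ≡ 8·6 = 48 ≡ 4 (mod 11).
    Then x = 6 + 7·4 = 34, valid modulo lcm(7, 11) = 77: x ≡ 34 (mod 77).
  Combine with x ≡ 10 (mod 13); new modulus lcm = 1001.
    Write x = 34 + 77·t and substitute into x ≡ 10 (mod 13): 77·t ≡ 10 − 34 = -24 (mod 13).
    Reduce coefficients mod 13: 12·t ≡ 2 (mod 13).
    The inverse of 12 mod 13 is 12 (since 12·12 = 144 = 11·13 + 1), so t ≡ 12·2 = 24 ≡ 11 (mod 13).
    Then x = 34 + 77·11 = 881, valid modulo lcm(77, 13) = 1001: x ≡ 881 (mod 1001).
  Combine with x ≡ 3 (mod 5); new modulus lcm = 5005.
    Write x = 881 + 1001·t and substitute into x ≡ 3 (mod 5): 1001·t ≡ 3 − 881 = -878 (mod 5).
    Reduce coefficients mod 5: 1·t ≡ 2 (mod 5).
    So t ≡ 2 (mod 5).
    Then x = 881 + 1001·2 = 2883, valid modulo lcm(1001, 5) = 5005: x ≡ 2883 (mod 5005).
Verify against each original: 2883 mod 7 = 6, 2883 mod 11 = 1, 2883 mod 13 = 10, 2883 mod 5 = 3.

x ≡ 2883 (mod 5005).


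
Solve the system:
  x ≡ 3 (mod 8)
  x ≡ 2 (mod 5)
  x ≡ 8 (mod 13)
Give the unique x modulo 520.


Moduli 8, 5, 13 are pairwise coprime; by CRT there is a unique solution modulo M = 8 · 5 · 13 = 520.
Solve pairwise, accumulating the modulus:
  Start with x ≡ 3 (mod 8).
  Combine with x ≡ 2 (mod 5): since gcd(8, 5) = 1, we get a unique residue mod 40.
    Write x = 3 + 8·t and substitute into x ≡ 2 (mod 5): 8·t ≡ 2 − 3 = -1 (mod 5).
    Reduce coefficients mod 5: 3·t ≡ 4 (mod 5).
    The inverse of 3 mod 5 is 2 (since 3·2 = 6 = 1·5 + 1), so t ≡ 2·4 = 8 ≡ 3 (mod 5).
    Then x = 3 + 8·3 = 27, valid modulo lcm(8, 5) = 40: x ≡ 27 (mod 40).
  Combine with x ≡ 8 (mod 13): since gcd(40, 13) = 1, we get a unique residue mod 520.
    Write x = 27 + 40·t and substitute into x ≡ 8 (mod 13): 40·t ≡ 8 − 27 = -19 (mod 13).
    Reduce coefficients mod 13: 1·t ≡ 7 (mod 13).
    So t ≡ 7 (mod 13).
    Then x = 27 + 40·7 = 307, valid modulo lcm(40, 13) = 520: x ≡ 307 (mod 520).
Verify: 307 mod 8 = 3 ✓, 307 mod 5 = 2 ✓, 307 mod 13 = 8 ✓.

x ≡ 307 (mod 520).


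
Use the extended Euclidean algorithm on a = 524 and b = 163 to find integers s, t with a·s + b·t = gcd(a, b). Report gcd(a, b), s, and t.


Euclidean algorithm on (524, 163) — divide until remainder is 0:
  524 = 3 · 163 + 35
  163 = 4 · 35 + 23
  35 = 1 · 23 + 12
  23 = 1 · 12 + 11
  12 = 1 · 11 + 1
  11 = 11 · 1 + 0
gcd(524, 163) = 1.
Track Bezout coefficients alongside the remainders: start with r₀ = 524 = a·1 + b·0 (s = 1, t = 0) and r₁ = 163 = a·0 + b·1 (s = 0, t = 1); each new remainder r_{k+1} = r_{k-1} − q_k·r_k inherits s_{k+1} = s_{k-1} − q_k·s_k, t_{k+1} = t_{k-1} − q_k·t_k, so r_k = a·s_k + b·t_k at every step:
  q = 3: r = 35, s = 1 − 3·0 = 1, t = 0 − 3·1 = -3  (check: 524·1 + 163·(-3) = 35)
  q = 4: r = 23, s = 0 − 4·1 = -4, t = 1 − 4·(-3) = 13  (check: 524·(-4) + 163·13 = 23)
  q = 1: r = 12, s = 1 − 1·(-4) = 5, t = -3 − 1·13 = -16  (check: 524·5 + 163·(-16) = 12)
  q = 1: r = 11, s = -4 − 1·5 = -9, t = 13 − 1·(-16) = 29  (check: 524·(-9) + 163·29 = 11)
  q = 1: r = 1, s = 5 − 1·(-9) = 14, t = -16 − 1·29 = -45  (check: 524·14 + 163·(-45) = 1)
The row with r = 1 (the gcd) gives the Bezout coefficients s = 14, t = -45.
Result: 524 · (14) + 163 · (-45) = 1.

gcd(524, 163) = 1; s = 14, t = -45 (check: 524·14 + 163·(-45) = 1).


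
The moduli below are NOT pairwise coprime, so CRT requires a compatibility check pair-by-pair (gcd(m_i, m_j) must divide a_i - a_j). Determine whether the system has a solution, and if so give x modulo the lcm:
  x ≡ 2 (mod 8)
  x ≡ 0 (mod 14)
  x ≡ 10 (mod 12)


Moduli 8, 14, 12 are not pairwise coprime, so CRT works modulo lcm(m_i) when all pairwise compatibility conditions hold.
Pairwise compatibility: gcd(m_i, m_j) must divide a_i - a_j for every pair.
Merge one congruence at a time:
  Start: x ≡ 2 (mod 8).
  Combine with x ≡ 0 (mod 14): gcd(8, 14) = 2; 0 - 2 = -2, which IS divisible by 2, so compatible.
    Write x = 2 + 8·t and substitute into x ≡ 0 (mod 14): 8·t ≡ 0 − 2 = -2 (mod 14).
    Divide the congruence (and modulus) by g = 2: 4·t ≡ -1 (mod 7).
    Reduce coefficients mod 7: 4·t ≡ 6 (mod 7).
    The inverse of 4 mod 7 is 2 (since 4·2 = 8 = 1·7 + 1), so t ≡ 2·6 = 12 ≡ 5 (mod 7).
    Then x = 2 + 8·5 = 42, valid modulo lcm(8, 14) = 56: x ≡ 42 (mod 56).
  Combine with x ≡ 10 (mod 12): gcd(56, 12) = 4; 10 - 42 = -32, which IS divisible by 4, so compatible.
    Write x = 42 + 56·t and substitute into x ≡ 10 (mod 12): 56·t ≡ 10 − 42 = -32 (mod 12).
    Divide the congruence (and modulus) by g = 4: 14·t ≡ -8 (mod 3).
    Reduce coefficients mod 3: 2·t ≡ 1 (mod 3).
    The inverse of 2 mod 3 is 2 (since 2·2 = 4 = 1·3 + 1), so t ≡ 2·1 = 2 ≡ 2 (mod 3).
    Then x = 42 + 56·2 = 154, valid modulo lcm(56, 12) = 168: x ≡ 154 (mod 168).
Verify: 154 mod 8 = 2, 154 mod 14 = 0, 154 mod 12 = 10.

x ≡ 154 (mod 168).


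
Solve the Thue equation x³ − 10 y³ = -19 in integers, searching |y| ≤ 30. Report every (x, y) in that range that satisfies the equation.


The equation is x³ - 10y³ = -19. For fixed y, x³ = 10·y³ − 19, so a solution requires the RHS to be a perfect cube.
Strategy: iterate y from -30 to 30, compute RHS = 10·y³ − 19, and check whether it is a (positive or negative) perfect cube.
Check small values of y:
  y = 0: RHS = -19 is not a perfect cube.
  y = 1: RHS = -9 is not a perfect cube.
  y = -1: RHS = -29 is not a perfect cube.
  y = 2: RHS = 61 is not a perfect cube.
  y = -2: RHS = -99 is not a perfect cube.
  y = 3: RHS = 251 is not a perfect cube.
  y = -3: RHS = -289 is not a perfect cube.
Continuing the search up to |y| = 30 finds no solutions either.
No (x, y) in the scanned range satisfies the equation.

No integer solutions with |y| ≤ 30.
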